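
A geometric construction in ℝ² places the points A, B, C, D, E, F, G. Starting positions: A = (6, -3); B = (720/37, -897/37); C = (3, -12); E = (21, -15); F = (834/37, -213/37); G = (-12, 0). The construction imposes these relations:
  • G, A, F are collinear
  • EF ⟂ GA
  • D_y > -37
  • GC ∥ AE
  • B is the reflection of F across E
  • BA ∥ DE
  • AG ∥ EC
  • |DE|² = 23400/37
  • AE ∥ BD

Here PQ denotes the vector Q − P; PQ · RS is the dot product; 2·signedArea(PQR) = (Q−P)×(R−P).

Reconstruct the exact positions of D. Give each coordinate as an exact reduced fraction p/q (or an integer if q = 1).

D = (1275/37, -1341/37)

1. D_x = 1275/37  [BA ∥ DE ∩ AE ∥ BD]
2. D_y = -1341/37  [BA ∥ DE ∩ AE ∥ BD]
   → D = (1275/37, -1341/37)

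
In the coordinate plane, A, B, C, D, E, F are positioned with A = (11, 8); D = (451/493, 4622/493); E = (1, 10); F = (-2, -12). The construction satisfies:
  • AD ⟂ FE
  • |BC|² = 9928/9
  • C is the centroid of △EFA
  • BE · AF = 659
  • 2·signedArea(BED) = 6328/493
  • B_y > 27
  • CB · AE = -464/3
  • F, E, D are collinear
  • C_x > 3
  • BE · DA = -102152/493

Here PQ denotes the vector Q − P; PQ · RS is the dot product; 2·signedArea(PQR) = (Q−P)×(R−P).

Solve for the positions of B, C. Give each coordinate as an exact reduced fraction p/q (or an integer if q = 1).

B = (24, 28)
C = (10/3, 2)

1. B_x = 24  [BE · DA = -102152/493 ∩ BE · AF = 659]
2. B_y = 28  [BE · DA = -102152/493 ∩ BE · AF = 659]
   → B = (24, 28)
3. C_x = 10/3  [C is the centroid of △EFA]
4. C_y = 2  [C is the centroid of △EFA]
   → C = (10/3, 2)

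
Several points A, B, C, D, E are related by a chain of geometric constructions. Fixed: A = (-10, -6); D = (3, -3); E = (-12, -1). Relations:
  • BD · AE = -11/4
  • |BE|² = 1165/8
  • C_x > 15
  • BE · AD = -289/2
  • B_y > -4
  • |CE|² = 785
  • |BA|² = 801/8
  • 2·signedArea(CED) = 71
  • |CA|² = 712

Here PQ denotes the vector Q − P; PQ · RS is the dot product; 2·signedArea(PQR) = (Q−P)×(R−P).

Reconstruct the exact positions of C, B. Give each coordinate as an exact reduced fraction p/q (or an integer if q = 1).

B = (-1/4, -15/4)
C = (16, 0)

1. C_x = 16  [line 2·x + 15·y + -32 = 0 ∩ |CA|² = 712]
2. C_y = 0  [line 2·x + 15·y + -32 = 0 ∩ |CA|² = 712]
   → C = (16, 0)
3. B_x = -1/4  [BD · AE = -11/4 ∩ BE · AD = -289/2]
4. B_y = -15/4  [BD · AE = -11/4 ∩ BE · AD = -289/2]
   → B = (-1/4, -15/4)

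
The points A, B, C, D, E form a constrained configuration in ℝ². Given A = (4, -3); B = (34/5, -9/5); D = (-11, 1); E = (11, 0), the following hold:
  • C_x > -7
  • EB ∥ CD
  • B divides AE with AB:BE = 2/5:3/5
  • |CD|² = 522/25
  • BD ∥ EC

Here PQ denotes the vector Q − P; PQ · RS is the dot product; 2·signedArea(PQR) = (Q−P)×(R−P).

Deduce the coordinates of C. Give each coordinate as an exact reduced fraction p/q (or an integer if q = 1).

1. C_x = -34/5  [EB ∥ CD ∩ BD ∥ EC]
2. C_y = 14/5  [EB ∥ CD ∩ BD ∥ EC]
   → C = (-34/5, 14/5)

C = (-34/5, 14/5)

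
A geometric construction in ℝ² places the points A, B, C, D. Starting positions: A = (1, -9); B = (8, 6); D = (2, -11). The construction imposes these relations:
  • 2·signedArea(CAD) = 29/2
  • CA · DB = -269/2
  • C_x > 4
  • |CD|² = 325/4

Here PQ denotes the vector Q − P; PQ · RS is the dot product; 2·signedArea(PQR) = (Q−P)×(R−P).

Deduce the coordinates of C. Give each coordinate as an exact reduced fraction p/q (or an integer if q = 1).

C = (5, -5/2)

1. C_x = 5  [2·signedArea(CAD) = 29/2 ∩ CA · DB = -269/2]
2. C_y = -5/2  [2·signedArea(CAD) = 29/2 ∩ CA · DB = -269/2]
   → C = (5, -5/2)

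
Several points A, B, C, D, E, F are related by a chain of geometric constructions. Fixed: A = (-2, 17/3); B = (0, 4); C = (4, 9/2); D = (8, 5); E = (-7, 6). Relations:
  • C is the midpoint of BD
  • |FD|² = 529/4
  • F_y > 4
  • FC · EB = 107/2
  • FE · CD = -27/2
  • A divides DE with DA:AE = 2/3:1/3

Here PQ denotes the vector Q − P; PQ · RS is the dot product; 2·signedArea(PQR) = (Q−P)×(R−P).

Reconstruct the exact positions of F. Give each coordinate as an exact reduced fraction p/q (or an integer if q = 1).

1. F_x = -7/2  [FC · EB = 107/2 ∩ FE · CD = -27/2]
2. F_y = 5  [FC · EB = 107/2 ∩ FE · CD = -27/2]
   → F = (-7/2, 5)

F = (-7/2, 5)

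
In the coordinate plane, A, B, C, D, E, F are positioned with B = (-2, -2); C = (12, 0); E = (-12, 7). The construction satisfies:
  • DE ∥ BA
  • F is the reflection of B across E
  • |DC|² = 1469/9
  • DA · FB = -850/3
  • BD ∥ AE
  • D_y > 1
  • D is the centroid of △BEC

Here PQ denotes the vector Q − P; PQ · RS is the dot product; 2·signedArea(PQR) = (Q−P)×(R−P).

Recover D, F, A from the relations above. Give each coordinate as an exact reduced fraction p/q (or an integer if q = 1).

A = (-40/3, 10/3)
D = (-2/3, 5/3)
F = (-22, 16)

1. D_x = -2/3  [D is the centroid of △BEC]
2. D_y = 5/3  [D is the centroid of △BEC]
   → D = (-2/3, 5/3)
3. F_x = -22  [F is the reflection of B across E]
4. F_y = 16  [F is the reflection of B across E]
   → F = (-22, 16)
5. A_x = -40/3  [BD ∥ AE ∩ DE ∥ BA]
6. A_y = 10/3  [BD ∥ AE ∩ DE ∥ BA]
   → A = (-40/3, 10/3)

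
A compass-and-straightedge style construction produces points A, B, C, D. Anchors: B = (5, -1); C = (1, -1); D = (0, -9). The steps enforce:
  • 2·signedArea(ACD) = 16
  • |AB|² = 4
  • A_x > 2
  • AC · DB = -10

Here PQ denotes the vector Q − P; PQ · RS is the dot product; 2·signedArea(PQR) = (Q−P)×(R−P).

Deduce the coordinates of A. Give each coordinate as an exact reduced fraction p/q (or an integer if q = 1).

1. A_x = 3  [2·signedArea(ACD) = 16 ∩ AC · DB = -10]
2. A_y = -1  [2·signedArea(ACD) = 16 ∩ AC · DB = -10]
   → A = (3, -1)

A = (3, -1)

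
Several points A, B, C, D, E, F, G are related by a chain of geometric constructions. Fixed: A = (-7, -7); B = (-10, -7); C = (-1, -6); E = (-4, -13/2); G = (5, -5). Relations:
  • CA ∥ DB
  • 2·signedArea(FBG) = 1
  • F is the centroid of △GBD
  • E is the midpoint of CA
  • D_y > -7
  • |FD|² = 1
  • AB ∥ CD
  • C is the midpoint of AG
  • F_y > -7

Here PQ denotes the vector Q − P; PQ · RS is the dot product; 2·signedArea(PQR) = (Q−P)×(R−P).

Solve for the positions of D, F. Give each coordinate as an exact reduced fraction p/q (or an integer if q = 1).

D = (-4, -6)
F = (-3, -6)

1. D_x = -4  [CA ∥ DB ∩ AB ∥ CD]
2. D_y = -6  [CA ∥ DB ∩ AB ∥ CD]
   → D = (-4, -6)
3. F_x = -3  [F is the centroid of △GBD]
4. F_y = -6  [F is the centroid of △GBD]
   → F = (-3, -6)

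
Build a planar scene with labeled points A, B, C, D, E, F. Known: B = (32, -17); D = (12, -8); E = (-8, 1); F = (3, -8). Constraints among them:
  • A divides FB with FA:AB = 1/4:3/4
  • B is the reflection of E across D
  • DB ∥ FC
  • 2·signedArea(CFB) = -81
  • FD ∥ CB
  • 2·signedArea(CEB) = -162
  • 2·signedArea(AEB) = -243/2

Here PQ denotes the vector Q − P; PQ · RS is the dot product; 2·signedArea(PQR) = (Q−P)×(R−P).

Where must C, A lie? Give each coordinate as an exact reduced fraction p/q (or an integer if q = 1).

1. C_x = 23  [FD ∥ CB ∩ DB ∥ FC]
2. C_y = -17  [FD ∥ CB ∩ DB ∥ FC]
   → C = (23, -17)
3. A_x = 41/4  [A divides FB with FA:AB = 1/4:3/4]
4. A_y = -41/4  [A divides FB with FA:AB = 1/4:3/4]
   → A = (41/4, -41/4)

A = (41/4, -41/4)
C = (23, -17)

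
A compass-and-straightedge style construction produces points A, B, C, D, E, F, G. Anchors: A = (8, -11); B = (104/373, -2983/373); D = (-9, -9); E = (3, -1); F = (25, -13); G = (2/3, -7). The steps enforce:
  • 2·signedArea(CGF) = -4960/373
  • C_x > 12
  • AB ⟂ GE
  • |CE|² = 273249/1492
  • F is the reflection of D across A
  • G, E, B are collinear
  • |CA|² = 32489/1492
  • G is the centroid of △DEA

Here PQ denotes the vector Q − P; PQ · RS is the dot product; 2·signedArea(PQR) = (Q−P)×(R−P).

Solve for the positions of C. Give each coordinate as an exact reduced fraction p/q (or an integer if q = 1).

C = (9429/746, -3916/373)

1. C_x = 9429/746  [line 6·x + 73/3·y + 201007/1119 = 0 ∩ |CE|² = 273249/1492]
2. C_y = -3916/373  [line 6·x + 73/3·y + 201007/1119 = 0 ∩ |CE|² = 273249/1492]
   → C = (9429/746, -3916/373)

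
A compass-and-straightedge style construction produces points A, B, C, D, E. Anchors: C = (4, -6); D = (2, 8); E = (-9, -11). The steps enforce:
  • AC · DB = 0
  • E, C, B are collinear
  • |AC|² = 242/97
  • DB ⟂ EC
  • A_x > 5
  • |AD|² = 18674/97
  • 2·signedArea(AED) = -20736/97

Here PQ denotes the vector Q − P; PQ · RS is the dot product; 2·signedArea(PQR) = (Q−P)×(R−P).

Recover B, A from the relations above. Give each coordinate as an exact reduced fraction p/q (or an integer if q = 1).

1. B_x = 674/97  [E, C, B are collinear ∩ DB ⟂ EC]
2. B_y = -472/97  [E, C, B are collinear ∩ DB ⟂ EC]
   → B = (674/97, -472/97)
3. A_x = 531/97  [AC · DB = 0 ∩ 2·signedArea(AED) = -20736/97]
4. A_y = -527/97  [AC · DB = 0 ∩ 2·signedArea(AED) = -20736/97]
   → A = (531/97, -527/97)

A = (531/97, -527/97)
B = (674/97, -472/97)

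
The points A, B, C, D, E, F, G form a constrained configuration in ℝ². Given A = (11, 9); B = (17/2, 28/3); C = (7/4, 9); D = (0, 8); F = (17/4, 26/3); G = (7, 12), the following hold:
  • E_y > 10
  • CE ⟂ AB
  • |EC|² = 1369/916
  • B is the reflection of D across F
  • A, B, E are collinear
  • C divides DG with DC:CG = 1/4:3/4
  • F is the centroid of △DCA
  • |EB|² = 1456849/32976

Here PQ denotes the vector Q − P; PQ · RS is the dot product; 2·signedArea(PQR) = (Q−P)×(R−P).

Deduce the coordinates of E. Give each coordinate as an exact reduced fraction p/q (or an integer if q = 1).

E = (1751/916, 4677/458)

1. E_x = 1751/916  [A, B, E are collinear ∩ CE ⟂ AB]
2. E_y = 4677/458  [A, B, E are collinear ∩ CE ⟂ AB]
   → E = (1751/916, 4677/458)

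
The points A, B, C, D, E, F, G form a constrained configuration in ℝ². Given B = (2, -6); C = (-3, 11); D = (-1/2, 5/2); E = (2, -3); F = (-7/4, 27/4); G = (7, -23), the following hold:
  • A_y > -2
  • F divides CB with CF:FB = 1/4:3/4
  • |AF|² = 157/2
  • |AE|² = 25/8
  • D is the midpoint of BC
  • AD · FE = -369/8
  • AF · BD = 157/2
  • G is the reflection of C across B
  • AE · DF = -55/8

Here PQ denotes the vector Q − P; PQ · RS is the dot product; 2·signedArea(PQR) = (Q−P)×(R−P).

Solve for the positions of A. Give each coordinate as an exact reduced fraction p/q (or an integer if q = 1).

A = (3/4, -7/4)

1. A_x = 3/4  [AE · DF = -55/8 ∩ AD · FE = -369/8]
2. A_y = -7/4  [AE · DF = -55/8 ∩ AD · FE = -369/8]
   → A = (3/4, -7/4)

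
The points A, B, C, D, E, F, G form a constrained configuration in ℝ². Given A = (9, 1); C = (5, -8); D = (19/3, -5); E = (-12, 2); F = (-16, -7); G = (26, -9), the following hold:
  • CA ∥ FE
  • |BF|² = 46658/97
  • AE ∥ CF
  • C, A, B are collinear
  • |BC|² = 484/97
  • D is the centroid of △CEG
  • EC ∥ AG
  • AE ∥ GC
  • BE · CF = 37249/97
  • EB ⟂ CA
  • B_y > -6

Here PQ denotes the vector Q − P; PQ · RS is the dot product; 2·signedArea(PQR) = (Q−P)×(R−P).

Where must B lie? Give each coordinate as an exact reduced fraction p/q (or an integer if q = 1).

1. B_x = 573/97  [C, A, B are collinear ∩ EB ⟂ CA]
2. B_y = -578/97  [C, A, B are collinear ∩ EB ⟂ CA]
   → B = (573/97, -578/97)

B = (573/97, -578/97)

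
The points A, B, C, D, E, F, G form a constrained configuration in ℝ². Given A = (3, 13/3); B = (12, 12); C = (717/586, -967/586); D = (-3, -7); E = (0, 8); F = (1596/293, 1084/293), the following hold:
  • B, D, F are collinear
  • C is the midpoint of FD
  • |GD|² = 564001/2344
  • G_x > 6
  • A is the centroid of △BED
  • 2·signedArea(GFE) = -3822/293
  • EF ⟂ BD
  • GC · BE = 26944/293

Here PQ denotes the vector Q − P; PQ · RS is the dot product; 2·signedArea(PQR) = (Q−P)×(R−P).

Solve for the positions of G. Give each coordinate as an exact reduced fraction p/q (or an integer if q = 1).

1. G_x = 7749/1172  [GC · BE = 26944/293 ∩ 2·signedArea(GFE) = -3822/293]
2. G_y = 6065/1172  [GC · BE = 26944/293 ∩ 2·signedArea(GFE) = -3822/293]
   → G = (7749/1172, 6065/1172)

G = (7749/1172, 6065/1172)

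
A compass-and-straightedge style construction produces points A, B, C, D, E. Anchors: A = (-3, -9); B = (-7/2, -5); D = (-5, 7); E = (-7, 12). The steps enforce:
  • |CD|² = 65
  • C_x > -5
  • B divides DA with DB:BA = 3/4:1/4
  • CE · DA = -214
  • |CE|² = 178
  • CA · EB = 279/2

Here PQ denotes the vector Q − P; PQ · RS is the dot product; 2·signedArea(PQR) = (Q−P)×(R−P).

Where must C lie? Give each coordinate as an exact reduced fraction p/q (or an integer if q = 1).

C = (-4, -1)

1. C_x = -4  [CE · DA = -214 ∩ CA · EB = 279/2]
2. C_y = -1  [CE · DA = -214 ∩ CA · EB = 279/2]
   → C = (-4, -1)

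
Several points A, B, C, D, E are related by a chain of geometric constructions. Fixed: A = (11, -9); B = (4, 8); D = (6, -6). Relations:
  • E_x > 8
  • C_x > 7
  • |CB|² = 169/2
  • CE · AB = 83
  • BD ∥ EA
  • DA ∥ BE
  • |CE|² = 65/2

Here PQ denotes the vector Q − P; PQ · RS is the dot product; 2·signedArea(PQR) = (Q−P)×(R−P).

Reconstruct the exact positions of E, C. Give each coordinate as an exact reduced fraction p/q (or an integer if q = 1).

1. E_x = 9  [BD ∥ EA ∩ DA ∥ BE]
2. E_y = 5  [BD ∥ EA ∩ DA ∥ BE]
   → E = (9, 5)
3. C_x = 15/2  [line 7·x + -17·y + -61 = 0 ∩ |CB|² = 169/2]
4. C_y = -1/2  [line 7·x + -17·y + -61 = 0 ∩ |CB|² = 169/2]
   → C = (15/2, -1/2)

C = (15/2, -1/2)
E = (9, 5)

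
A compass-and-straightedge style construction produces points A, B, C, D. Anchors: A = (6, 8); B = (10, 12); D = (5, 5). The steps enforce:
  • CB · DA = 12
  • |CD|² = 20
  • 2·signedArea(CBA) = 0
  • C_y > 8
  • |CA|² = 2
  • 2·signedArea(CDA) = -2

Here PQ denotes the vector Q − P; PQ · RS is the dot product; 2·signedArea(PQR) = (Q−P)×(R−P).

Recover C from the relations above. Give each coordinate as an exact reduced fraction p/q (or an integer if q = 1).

C = (7, 9)

1. C_x = 7  [2·signedArea(CBA) = 0 ∩ CB · DA = 12]
2. C_y = 9  [2·signedArea(CBA) = 0 ∩ CB · DA = 12]
   → C = (7, 9)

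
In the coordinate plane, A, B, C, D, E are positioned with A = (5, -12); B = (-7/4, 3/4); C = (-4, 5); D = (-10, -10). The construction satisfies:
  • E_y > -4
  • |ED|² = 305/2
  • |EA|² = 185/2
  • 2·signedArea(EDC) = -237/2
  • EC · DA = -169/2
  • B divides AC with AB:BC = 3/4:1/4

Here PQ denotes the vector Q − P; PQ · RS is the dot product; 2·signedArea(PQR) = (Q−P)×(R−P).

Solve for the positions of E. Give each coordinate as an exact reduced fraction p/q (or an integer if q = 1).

1. E_x = 1/2  [EC · DA = -169/2 ∩ 2·signedArea(EDC) = -237/2]
2. E_y = -7/2  [EC · DA = -169/2 ∩ 2·signedArea(EDC) = -237/2]
   → E = (1/2, -7/2)

E = (1/2, -7/2)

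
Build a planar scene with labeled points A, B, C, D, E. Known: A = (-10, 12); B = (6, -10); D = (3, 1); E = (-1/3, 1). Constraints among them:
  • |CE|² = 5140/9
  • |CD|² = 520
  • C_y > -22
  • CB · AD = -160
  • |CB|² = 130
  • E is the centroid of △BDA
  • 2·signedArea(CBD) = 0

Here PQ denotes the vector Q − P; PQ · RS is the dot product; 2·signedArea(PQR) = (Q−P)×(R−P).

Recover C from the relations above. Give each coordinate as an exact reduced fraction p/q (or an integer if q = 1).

1. C_x = 9  [2·signedArea(CBD) = 0 ∩ CB · AD = -160]
2. C_y = -21  [2·signedArea(CBD) = 0 ∩ CB · AD = -160]
   → C = (9, -21)

C = (9, -21)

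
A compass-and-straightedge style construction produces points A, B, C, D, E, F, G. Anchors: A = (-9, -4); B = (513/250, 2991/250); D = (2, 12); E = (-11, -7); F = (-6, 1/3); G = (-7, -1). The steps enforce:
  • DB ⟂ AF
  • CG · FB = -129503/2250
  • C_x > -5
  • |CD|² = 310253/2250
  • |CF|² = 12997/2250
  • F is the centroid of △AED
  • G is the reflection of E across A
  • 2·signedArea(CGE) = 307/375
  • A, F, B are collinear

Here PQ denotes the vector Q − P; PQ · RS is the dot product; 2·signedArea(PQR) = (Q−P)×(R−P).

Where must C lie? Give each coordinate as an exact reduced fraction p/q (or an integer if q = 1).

1. C_x = -3487/750  [2·signedArea(CGE) = 307/375 ∩ CG · FB = -129503/2250]
2. C_y = 1741/750  [2·signedArea(CGE) = 307/375 ∩ CG · FB = -129503/2250]
   → C = (-3487/750, 1741/750)

C = (-3487/750, 1741/750)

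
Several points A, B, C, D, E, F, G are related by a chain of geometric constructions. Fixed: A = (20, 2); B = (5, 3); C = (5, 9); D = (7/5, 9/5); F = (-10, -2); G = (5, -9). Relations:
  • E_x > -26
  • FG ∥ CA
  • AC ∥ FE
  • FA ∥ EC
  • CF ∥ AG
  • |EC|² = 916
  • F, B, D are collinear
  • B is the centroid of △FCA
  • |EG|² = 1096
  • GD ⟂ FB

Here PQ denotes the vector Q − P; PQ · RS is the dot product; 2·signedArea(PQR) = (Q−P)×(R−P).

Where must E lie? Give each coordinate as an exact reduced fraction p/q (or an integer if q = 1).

E = (-25, 5)

1. E_x = -25  [FA ∥ EC ∩ AC ∥ FE]
2. E_y = 5  [FA ∥ EC ∩ AC ∥ FE]
   → E = (-25, 5)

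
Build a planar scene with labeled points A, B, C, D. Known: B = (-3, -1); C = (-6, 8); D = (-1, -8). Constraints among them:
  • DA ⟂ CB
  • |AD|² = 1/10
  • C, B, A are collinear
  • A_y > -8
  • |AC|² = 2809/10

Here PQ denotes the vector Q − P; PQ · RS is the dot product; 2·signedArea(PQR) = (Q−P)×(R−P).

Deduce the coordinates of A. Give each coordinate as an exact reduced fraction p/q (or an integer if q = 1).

1. A_x = -7/10  [C, B, A are collinear ∩ DA ⟂ CB]
2. A_y = -79/10  [C, B, A are collinear ∩ DA ⟂ CB]
   → A = (-7/10, -79/10)

A = (-7/10, -79/10)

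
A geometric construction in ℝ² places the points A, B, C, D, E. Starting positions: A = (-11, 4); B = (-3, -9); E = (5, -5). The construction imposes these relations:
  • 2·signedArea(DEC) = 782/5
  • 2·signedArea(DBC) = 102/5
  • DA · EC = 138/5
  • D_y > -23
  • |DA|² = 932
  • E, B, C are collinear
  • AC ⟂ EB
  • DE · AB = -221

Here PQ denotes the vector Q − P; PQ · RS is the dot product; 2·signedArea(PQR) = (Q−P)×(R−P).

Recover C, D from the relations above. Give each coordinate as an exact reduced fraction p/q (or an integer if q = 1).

C = (-21/5, -48/5)
D = (5, -22)

1. C_x = -21/5  [E, B, C are collinear ∩ AC ⟂ EB]
2. C_y = -48/5  [E, B, C are collinear ∩ AC ⟂ EB]
   → C = (-21/5, -48/5)
3. D_x = 5  [DE · AB = -221 ∩ 2·signedArea(DEC) = 782/5]
4. D_y = -22  [DE · AB = -221 ∩ 2·signedArea(DEC) = 782/5]
   → D = (5, -22)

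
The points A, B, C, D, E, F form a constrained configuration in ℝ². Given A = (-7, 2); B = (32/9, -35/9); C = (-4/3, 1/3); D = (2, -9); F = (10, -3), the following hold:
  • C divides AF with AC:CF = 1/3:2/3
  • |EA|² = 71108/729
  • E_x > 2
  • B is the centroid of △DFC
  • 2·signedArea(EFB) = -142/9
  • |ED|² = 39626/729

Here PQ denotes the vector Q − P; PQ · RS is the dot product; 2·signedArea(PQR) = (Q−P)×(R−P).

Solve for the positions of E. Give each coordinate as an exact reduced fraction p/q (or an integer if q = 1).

E = (59/27, -44/27)

1. E_x = 59/27  [line 8/9·x + -58/9·y + -112/9 = 0 ∩ |EA|² = 71108/729]
2. E_y = -44/27  [line 8/9·x + -58/9·y + -112/9 = 0 ∩ |EA|² = 71108/729]
   → E = (59/27, -44/27)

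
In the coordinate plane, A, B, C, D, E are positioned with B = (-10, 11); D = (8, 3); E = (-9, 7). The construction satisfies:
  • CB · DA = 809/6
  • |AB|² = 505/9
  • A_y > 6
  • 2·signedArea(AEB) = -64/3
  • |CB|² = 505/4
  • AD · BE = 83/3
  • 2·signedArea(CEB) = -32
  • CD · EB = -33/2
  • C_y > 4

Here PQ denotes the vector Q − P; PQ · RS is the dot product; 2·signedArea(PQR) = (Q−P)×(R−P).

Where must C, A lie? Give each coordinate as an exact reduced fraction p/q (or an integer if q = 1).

1. C_x = -1/2  [2·signedArea(CEB) = -32 ∩ CD · EB = -33/2]
2. C_y = 5  [2·signedArea(CEB) = -32 ∩ CD · EB = -33/2]
   → C = (-1/2, 5)
3. A_x = -11/3  [AD · BE = 83/3 ∩ 2·signedArea(AEB) = -64/3]
4. A_y = 7  [AD · BE = 83/3 ∩ 2·signedArea(AEB) = -64/3]
   → A = (-11/3, 7)

A = (-11/3, 7)
C = (-1/2, 5)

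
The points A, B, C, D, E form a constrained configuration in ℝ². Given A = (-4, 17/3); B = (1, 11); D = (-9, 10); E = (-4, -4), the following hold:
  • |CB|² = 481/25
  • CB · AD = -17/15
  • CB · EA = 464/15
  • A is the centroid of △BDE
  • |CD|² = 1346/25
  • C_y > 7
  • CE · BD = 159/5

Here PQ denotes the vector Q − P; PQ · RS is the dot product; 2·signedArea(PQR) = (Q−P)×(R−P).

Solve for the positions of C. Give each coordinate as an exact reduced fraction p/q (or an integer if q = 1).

C = (-2, 39/5)

1. C_x = -2  [CE · BD = 159/5 ∩ CB · EA = 464/15]
2. C_y = 39/5  [CE · BD = 159/5 ∩ CB · EA = 464/15]
   → C = (-2, 39/5)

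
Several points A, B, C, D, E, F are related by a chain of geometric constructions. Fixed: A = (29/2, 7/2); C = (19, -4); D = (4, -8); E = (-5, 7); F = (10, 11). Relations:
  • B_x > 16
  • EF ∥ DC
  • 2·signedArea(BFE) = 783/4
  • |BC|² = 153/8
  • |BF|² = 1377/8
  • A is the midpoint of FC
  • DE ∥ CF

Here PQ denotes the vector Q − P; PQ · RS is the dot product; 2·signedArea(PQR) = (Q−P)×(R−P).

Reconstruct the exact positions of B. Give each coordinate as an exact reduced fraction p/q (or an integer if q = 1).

B = (67/4, -1/4)

1. B_x = 67/4  [line 4·x + -15·y + -283/4 = 0 ∩ |BF|² = 1377/8]
2. B_y = -1/4  [line 4·x + -15·y + -283/4 = 0 ∩ |BF|² = 1377/8]
   → B = (67/4, -1/4)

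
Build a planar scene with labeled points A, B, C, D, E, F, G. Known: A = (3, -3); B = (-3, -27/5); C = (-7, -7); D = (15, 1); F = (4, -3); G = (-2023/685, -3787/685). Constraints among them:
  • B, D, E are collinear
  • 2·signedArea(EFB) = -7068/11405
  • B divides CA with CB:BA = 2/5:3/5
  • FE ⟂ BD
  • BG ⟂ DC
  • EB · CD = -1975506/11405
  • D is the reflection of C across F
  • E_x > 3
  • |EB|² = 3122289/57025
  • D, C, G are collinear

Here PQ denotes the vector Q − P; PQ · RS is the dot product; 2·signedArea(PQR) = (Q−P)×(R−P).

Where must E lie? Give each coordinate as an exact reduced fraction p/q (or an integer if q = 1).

1. E_x = 9060/2281  [B, D, E are collinear ∩ FE ⟂ BD]
2. E_y = -6663/2281  [B, D, E are collinear ∩ FE ⟂ BD]
   → E = (9060/2281, -6663/2281)

E = (9060/2281, -6663/2281)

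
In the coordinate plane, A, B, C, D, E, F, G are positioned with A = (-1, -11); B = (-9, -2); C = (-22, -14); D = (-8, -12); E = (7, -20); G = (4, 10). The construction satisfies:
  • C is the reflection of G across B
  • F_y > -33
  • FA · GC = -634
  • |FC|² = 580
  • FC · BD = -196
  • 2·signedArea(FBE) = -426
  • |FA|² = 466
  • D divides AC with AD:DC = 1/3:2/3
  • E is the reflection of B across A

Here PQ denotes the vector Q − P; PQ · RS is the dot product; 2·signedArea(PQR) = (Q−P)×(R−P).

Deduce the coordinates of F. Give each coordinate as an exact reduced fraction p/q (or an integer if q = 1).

1. F_x = -6  [2·signedArea(FBE) = -426 ∩ FC · BD = -196]
2. F_y = -32  [2·signedArea(FBE) = -426 ∩ FC · BD = -196]
   → F = (-6, -32)

F = (-6, -32)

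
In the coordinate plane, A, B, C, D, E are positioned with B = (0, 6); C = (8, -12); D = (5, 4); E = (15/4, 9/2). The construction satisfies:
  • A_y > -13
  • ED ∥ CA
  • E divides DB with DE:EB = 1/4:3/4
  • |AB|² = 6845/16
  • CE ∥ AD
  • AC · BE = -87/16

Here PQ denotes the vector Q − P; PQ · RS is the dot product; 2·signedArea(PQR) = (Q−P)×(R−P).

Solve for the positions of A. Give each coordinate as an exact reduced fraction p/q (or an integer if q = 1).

A = (37/4, -25/2)

1. A_x = 37/4  [CE ∥ AD ∩ ED ∥ CA]
2. A_y = -25/2  [CE ∥ AD ∩ ED ∥ CA]
   → A = (37/4, -25/2)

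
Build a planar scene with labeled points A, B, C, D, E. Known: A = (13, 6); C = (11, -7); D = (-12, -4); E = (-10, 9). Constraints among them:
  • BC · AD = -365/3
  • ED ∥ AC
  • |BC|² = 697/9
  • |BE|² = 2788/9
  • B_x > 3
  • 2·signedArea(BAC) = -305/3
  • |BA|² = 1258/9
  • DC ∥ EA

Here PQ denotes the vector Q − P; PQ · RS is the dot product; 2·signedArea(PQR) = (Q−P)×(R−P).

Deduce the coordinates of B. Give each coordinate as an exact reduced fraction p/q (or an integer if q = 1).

1. B_x = 4  [2·signedArea(BAC) = -305/3 ∩ BC · AD = -365/3]
2. B_y = -5/3  [2·signedArea(BAC) = -305/3 ∩ BC · AD = -365/3]
   → B = (4, -5/3)

B = (4, -5/3)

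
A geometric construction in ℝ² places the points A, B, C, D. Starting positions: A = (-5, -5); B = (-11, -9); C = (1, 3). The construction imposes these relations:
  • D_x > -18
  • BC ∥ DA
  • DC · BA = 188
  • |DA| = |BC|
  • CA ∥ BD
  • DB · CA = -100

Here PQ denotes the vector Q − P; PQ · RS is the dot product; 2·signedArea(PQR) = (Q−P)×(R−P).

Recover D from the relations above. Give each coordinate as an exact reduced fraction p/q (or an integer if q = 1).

1. D_x = -17  [BC ∥ DA ∩ CA ∥ BD]
2. D_y = -17  [BC ∥ DA ∩ CA ∥ BD]
   → D = (-17, -17)

D = (-17, -17)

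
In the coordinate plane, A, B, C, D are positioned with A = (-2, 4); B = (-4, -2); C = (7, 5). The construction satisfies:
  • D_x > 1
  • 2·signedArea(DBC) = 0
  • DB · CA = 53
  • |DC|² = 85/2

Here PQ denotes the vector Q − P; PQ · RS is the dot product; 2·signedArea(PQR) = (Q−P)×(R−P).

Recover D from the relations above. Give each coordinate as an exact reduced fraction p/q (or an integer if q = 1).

1. D_x = 3/2  [2·signedArea(DBC) = 0 ∩ DB · CA = 53]
2. D_y = 3/2  [2·signedArea(DBC) = 0 ∩ DB · CA = 53]
   → D = (3/2, 3/2)

D = (3/2, 3/2)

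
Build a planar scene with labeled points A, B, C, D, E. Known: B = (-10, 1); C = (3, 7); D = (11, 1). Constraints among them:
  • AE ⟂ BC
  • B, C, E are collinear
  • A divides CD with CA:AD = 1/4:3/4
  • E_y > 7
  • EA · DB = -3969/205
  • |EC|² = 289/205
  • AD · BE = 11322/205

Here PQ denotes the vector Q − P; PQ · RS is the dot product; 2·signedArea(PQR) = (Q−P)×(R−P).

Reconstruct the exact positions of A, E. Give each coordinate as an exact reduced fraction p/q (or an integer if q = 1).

1. A_x = 5  [A divides CD with CA:AD = 1/4:3/4]
2. A_y = 11/2  [A divides CD with CA:AD = 1/4:3/4]
   → A = (5, 11/2)
3. E_x = 836/205  [B, C, E are collinear ∩ AE ⟂ BC]
4. E_y = 1537/205  [B, C, E are collinear ∩ AE ⟂ BC]
   → E = (836/205, 1537/205)

A = (5, 11/2)
E = (836/205, 1537/205)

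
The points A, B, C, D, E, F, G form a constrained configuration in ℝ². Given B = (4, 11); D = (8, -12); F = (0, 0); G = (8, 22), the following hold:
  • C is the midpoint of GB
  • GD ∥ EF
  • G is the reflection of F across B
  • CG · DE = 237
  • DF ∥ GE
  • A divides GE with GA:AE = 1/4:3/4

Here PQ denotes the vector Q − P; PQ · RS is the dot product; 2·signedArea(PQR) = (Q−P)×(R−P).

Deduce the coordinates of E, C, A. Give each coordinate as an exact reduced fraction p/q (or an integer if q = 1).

1. E_x = 0  [GD ∥ EF ∩ DF ∥ GE]
2. E_y = 34  [GD ∥ EF ∩ DF ∥ GE]
   → E = (0, 34)
3. C_x = 6  [C is the midpoint of GB]
4. C_y = 33/2  [C is the midpoint of GB]
   → C = (6, 33/2)
5. A_x = 6  [A divides GE with GA:AE = 1/4:3/4]
6. A_y = 25  [A divides GE with GA:AE = 1/4:3/4]
   → A = (6, 25)

A = (6, 25)
C = (6, 33/2)
E = (0, 34)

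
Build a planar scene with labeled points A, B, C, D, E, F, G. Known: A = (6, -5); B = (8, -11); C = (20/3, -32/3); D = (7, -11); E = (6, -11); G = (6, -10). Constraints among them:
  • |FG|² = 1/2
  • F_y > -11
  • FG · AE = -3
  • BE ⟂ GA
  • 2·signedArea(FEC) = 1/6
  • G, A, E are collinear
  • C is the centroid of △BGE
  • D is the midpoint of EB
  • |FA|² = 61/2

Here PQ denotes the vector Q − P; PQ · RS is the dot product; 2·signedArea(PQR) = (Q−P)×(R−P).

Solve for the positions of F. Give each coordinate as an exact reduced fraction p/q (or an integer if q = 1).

F = (13/2, -21/2)

1. F_x = 13/2  [2·signedArea(FEC) = 1/6 ∩ FG · AE = -3]
2. F_y = -21/2  [2·signedArea(FEC) = 1/6 ∩ FG · AE = -3]
   → F = (13/2, -21/2)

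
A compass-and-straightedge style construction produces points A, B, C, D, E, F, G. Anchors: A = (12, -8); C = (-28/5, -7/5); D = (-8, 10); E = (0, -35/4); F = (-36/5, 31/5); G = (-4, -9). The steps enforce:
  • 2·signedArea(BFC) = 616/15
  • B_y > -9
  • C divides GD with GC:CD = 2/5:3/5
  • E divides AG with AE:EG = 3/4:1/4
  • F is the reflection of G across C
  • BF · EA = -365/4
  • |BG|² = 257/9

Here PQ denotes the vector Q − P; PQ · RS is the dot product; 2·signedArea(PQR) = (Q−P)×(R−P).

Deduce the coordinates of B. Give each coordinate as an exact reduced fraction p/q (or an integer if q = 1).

1. B_x = 4/3  [2·signedArea(BFC) = 616/15 ∩ BF · EA = -365/4]
2. B_y = -26/3  [2·signedArea(BFC) = 616/15 ∩ BF · EA = -365/4]
   → B = (4/3, -26/3)

B = (4/3, -26/3)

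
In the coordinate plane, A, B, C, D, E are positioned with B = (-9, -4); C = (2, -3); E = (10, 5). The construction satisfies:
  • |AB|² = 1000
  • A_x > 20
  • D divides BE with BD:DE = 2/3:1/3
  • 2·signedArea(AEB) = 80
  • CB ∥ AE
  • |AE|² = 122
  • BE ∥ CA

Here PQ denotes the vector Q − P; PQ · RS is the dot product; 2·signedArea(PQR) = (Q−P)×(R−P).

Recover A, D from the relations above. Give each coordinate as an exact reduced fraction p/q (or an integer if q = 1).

A = (21, 6)
D = (11/3, 2)

1. A_x = 21  [CB ∥ AE ∩ BE ∥ CA]
2. A_y = 6  [CB ∥ AE ∩ BE ∥ CA]
   → A = (21, 6)
3. D_x = 11/3  [D divides BE with BD:DE = 2/3:1/3]
4. D_y = 2  [D divides BE with BD:DE = 2/3:1/3]
   → D = (11/3, 2)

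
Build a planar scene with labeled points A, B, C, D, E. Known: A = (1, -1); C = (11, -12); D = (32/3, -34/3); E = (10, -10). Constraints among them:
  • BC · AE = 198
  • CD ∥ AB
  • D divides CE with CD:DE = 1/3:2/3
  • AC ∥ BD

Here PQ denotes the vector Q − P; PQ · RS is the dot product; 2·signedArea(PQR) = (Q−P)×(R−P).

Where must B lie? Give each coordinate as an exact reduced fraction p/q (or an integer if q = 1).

B = (2/3, -1/3)

1. B_x = 2/3  [AC ∥ BD ∩ CD ∥ AB]
2. B_y = -1/3  [AC ∥ BD ∩ CD ∥ AB]
   → B = (2/3, -1/3)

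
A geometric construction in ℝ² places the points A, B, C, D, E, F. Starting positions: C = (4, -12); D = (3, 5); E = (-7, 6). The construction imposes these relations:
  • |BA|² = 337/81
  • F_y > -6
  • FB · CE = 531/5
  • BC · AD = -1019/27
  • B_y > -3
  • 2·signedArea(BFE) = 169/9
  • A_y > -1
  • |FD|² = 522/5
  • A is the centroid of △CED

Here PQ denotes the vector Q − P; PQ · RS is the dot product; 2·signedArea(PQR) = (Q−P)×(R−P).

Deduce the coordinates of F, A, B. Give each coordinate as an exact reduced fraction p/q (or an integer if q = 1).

A = (0, -1/3)
B = (-1, -19/9)
F = (18/5, -26/5)

1. A_x = 0  [A is the centroid of △CED]
2. A_y = -1/3  [A is the centroid of △CED]
   → A = (0, -1/3)
3. B_x = -1  [line -3·x + -16/3·y + -385/27 = 0 ∩ |BA|² = 337/81]
4. B_y = -19/9  [line -3·x + -16/3·y + -385/27 = 0 ∩ |BA|² = 337/81]
   → B = (-1, -19/9)
5. F_x = 18/5  [FB · CE = 531/5 ∩ 2·signedArea(BFE) = 169/9]
6. F_y = -26/5  [FB · CE = 531/5 ∩ 2·signedArea(BFE) = 169/9]
   → F = (18/5, -26/5)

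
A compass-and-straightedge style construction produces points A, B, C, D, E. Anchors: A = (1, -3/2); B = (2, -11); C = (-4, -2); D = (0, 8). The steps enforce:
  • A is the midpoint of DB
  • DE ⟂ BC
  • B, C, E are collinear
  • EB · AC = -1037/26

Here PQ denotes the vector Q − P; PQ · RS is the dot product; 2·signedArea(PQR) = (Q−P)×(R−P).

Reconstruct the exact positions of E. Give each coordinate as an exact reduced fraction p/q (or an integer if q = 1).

1. E_x = -96/13  [B, C, E are collinear ∩ DE ⟂ BC]
2. E_y = 40/13  [B, C, E are collinear ∩ DE ⟂ BC]
   → E = (-96/13, 40/13)

E = (-96/13, 40/13)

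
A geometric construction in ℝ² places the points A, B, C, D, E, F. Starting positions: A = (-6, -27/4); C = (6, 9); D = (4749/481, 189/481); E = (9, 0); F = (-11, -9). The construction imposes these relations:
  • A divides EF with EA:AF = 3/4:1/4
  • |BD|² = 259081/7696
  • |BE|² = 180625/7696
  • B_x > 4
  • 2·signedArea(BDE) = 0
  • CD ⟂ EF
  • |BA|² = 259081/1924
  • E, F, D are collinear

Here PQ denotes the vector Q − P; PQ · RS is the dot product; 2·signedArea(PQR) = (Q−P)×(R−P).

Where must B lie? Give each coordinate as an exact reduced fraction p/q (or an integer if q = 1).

B = (2204/481, -3825/1924)

1. B_x = 2204/481  [line 189/481·x + -420/481·y + -1701/481 = 0 ∩ |BA|² = 259081/1924]
2. B_y = -3825/1924  [line 189/481·x + -420/481·y + -1701/481 = 0 ∩ |BA|² = 259081/1924]
   → B = (2204/481, -3825/1924)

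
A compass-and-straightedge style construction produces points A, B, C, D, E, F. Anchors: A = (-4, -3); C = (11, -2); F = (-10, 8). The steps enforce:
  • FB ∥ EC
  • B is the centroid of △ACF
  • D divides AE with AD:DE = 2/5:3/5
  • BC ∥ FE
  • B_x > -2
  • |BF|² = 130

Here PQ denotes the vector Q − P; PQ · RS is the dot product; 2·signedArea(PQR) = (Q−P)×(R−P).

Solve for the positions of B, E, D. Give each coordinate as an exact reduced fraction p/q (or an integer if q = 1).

B = (-1, 1)
D = (-8/5, 1/5)
E = (2, 5)

1. B_x = -1  [B is the centroid of △ACF]
2. B_y = 1  [B is the centroid of △ACF]
   → B = (-1, 1)
3. E_x = 2  [FB ∥ EC ∩ BC ∥ FE]
4. E_y = 5  [FB ∥ EC ∩ BC ∥ FE]
   → E = (2, 5)
5. D_x = -8/5  [D divides AE with AD:DE = 2/5:3/5]
6. D_y = 1/5  [D divides AE with AD:DE = 2/5:3/5]
   → D = (-8/5, 1/5)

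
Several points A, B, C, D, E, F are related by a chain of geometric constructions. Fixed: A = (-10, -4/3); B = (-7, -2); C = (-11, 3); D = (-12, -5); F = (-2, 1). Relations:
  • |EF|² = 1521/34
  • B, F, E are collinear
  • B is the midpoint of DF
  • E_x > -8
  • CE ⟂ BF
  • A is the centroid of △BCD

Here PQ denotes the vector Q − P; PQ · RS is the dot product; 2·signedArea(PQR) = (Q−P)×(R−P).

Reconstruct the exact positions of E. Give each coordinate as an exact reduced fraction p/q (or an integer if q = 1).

E = (-263/34, -83/34)

1. E_x = -263/34  [B, F, E are collinear ∩ CE ⟂ BF]
2. E_y = -83/34  [B, F, E are collinear ∩ CE ⟂ BF]
   → E = (-263/34, -83/34)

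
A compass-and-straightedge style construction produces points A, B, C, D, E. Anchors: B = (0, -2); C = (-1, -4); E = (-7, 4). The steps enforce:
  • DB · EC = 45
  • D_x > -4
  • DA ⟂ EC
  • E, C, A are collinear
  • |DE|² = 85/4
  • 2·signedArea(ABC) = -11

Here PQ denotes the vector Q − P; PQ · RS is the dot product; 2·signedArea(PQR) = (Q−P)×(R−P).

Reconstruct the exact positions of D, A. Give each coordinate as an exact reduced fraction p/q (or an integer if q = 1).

A = (-43/10, 2/5)
D = (-7/2, 1)

1. D_x = -7/2  [line -6·x + 8·y + -29 = 0 ∩ |DE|² = 85/4]
2. D_y = 1  [line -6·x + 8·y + -29 = 0 ∩ |DE|² = 85/4]
   → D = (-7/2, 1)
3. A_x = -43/10  [E, C, A are collinear ∩ DA ⟂ EC]
4. A_y = 2/5  [E, C, A are collinear ∩ DA ⟂ EC]
   → A = (-43/10, 2/5)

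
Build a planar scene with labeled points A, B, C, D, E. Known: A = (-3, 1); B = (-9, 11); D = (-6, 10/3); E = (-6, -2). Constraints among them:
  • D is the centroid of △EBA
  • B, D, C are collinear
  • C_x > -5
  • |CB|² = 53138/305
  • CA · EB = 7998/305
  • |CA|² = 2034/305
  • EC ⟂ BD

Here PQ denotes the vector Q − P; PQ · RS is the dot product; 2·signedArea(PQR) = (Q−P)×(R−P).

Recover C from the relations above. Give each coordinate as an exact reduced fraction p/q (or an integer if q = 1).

1. C_x = -1278/305  [B, D, C are collinear ∩ EC ⟂ BD]
2. C_y = -394/305  [B, D, C are collinear ∩ EC ⟂ BD]
   → C = (-1278/305, -394/305)

C = (-1278/305, -394/305)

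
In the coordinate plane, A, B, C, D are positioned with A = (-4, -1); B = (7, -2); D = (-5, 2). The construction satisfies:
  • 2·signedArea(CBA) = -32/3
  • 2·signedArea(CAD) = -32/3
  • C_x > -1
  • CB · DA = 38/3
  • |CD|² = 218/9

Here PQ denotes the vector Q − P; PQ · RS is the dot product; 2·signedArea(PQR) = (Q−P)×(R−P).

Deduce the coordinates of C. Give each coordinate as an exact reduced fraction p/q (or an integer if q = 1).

1. C_x = -2/3  [2·signedArea(CAD) = -32/3 ∩ 2·signedArea(CBA) = -32/3]
2. C_y = -1/3  [2·signedArea(CAD) = -32/3 ∩ 2·signedArea(CBA) = -32/3]
   → C = (-2/3, -1/3)

C = (-2/3, -1/3)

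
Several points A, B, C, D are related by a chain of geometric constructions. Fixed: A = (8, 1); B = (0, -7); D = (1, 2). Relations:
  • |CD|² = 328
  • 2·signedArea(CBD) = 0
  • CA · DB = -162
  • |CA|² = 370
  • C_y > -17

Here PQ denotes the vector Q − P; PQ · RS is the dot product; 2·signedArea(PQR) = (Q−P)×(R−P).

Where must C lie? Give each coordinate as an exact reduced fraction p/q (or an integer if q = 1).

1. C_x = -1  [2·signedArea(CBD) = 0 ∩ CA · DB = -162]
2. C_y = -16  [2·signedArea(CBD) = 0 ∩ CA · DB = -162]
   → C = (-1, -16)

C = (-1, -16)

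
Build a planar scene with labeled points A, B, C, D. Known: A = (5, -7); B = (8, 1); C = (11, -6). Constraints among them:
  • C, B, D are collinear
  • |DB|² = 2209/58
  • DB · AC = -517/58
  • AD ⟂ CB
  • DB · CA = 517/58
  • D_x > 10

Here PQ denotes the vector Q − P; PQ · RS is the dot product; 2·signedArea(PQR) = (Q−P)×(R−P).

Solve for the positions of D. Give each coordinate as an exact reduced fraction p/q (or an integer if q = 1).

1. D_x = 605/58  [C, B, D are collinear ∩ AD ⟂ CB]
2. D_y = -271/58  [C, B, D are collinear ∩ AD ⟂ CB]
   → D = (605/58, -271/58)

D = (605/58, -271/58)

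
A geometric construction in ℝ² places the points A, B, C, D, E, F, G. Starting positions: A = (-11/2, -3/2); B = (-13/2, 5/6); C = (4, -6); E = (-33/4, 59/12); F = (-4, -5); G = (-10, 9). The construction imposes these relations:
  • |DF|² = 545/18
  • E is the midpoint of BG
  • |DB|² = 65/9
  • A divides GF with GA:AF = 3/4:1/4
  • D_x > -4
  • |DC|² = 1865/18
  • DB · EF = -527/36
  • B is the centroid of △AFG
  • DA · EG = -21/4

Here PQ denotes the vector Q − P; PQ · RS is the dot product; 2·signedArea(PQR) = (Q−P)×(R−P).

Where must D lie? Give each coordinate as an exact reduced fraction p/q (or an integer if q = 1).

D = (-23/6, 1/2)

1. D_x = -23/6  [line -17/4·x + 119/12·y + -85/4 = 0 ∩ |DB|² = 65/9]
2. D_y = 1/2  [line -17/4·x + 119/12·y + -85/4 = 0 ∩ |DB|² = 65/9]
   → D = (-23/6, 1/2)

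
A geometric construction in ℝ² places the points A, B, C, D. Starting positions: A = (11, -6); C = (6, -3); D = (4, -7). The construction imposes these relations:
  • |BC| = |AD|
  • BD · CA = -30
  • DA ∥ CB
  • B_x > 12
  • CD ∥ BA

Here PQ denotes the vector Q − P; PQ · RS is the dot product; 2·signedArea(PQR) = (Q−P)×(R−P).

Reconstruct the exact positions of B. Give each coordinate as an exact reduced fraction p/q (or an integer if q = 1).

B = (13, -2)

1. B_x = 13  [CD ∥ BA ∩ DA ∥ CB]
2. B_y = -2  [CD ∥ BA ∩ DA ∥ CB]
   → B = (13, -2)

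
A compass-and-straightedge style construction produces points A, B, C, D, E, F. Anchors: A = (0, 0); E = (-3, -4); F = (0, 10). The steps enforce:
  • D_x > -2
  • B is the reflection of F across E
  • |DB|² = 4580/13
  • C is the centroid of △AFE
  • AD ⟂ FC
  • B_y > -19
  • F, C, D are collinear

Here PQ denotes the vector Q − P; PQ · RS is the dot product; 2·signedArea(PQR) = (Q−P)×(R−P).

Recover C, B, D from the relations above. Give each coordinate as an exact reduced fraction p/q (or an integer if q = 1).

B = (-6, -18)
C = (-1, 2)
D = (-16/13, 2/13)

1. C_x = -1  [C is the centroid of △AFE]
2. C_y = 2  [C is the centroid of △AFE]
   → C = (-1, 2)
3. B_x = -6  [B is the reflection of F across E]
4. B_y = -18  [B is the reflection of F across E]
   → B = (-6, -18)
5. D_x = -16/13  [F, C, D are collinear ∩ AD ⟂ FC]
6. D_y = 2/13  [F, C, D are collinear ∩ AD ⟂ FC]
   → D = (-16/13, 2/13)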